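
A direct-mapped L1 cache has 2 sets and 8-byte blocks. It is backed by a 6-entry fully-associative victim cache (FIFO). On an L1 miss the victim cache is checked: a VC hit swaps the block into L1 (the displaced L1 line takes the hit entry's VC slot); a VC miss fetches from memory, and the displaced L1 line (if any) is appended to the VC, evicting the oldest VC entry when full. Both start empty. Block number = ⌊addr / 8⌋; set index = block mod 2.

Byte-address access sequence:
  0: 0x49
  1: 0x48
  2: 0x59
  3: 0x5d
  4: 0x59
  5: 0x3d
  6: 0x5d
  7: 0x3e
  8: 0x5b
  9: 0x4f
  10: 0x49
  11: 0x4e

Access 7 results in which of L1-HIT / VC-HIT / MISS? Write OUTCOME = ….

  [0] addr=0x49 blk=9 s=1: MISS | VC []
  [1] addr=0x48 blk=9 s=1: L1-HIT | VC []
  [2] addr=0x59 blk=11 s=1: MISS | VC [9]
  [3] addr=0x5d blk=11 s=1: L1-HIT | VC [9]
  [4] addr=0x59 blk=11 s=1: L1-HIT | VC [9]
  [5] addr=0x3d blk=7 s=1: MISS | VC [9, 11]
  [6] addr=0x5d blk=11 s=1: VC-HIT | VC [9, 7]
  [7] addr=0x3e blk=7 s=1: VC-HIT | VC [9, 11]
  [8] addr=0x5b blk=11 s=1: VC-HIT | VC [9, 7]
  [9] addr=0x4f blk=9 s=1: VC-HIT | VC [11, 7]
  [10] addr=0x49 blk=9 s=1: L1-HIT | VC [11, 7]
  [11] addr=0x4e blk=9 s=1: L1-HIT | VC [11, 7]

OUTCOME = VC-HIT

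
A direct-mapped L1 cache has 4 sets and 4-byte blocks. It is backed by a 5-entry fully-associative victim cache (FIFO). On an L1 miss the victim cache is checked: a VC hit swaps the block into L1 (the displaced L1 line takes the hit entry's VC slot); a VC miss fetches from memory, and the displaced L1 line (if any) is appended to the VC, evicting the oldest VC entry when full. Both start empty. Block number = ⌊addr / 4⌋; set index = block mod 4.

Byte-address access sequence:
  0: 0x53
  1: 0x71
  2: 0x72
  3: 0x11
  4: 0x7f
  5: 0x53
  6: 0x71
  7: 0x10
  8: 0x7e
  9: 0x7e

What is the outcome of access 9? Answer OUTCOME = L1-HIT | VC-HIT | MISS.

OUTCOME = L1-HIT

0: 0x53 (blk 20, set 0) → MISS  vc=[]
1: 0x71 (blk 28, set 0) → MISS  vc=[20]
2: 0x72 (blk 28, set 0) → L1-HIT  vc=[20]
3: 0x11 (blk 4, set 0) → MISS  vc=[20, 28]
4: 0x7f (blk 31, set 3) → MISS  vc=[20, 28]
5: 0x53 (blk 20, set 0) → VC-HIT  vc=[4, 28]
6: 0x71 (blk 28, set 0) → VC-HIT  vc=[4, 20]
7: 0x10 (blk 4, set 0) → VC-HIT  vc=[28, 20]
8: 0x7e (blk 31, set 3) → L1-HIT  vc=[28, 20]
9: 0x7e (blk 31, set 3) → L1-HIT  vc=[28, 20]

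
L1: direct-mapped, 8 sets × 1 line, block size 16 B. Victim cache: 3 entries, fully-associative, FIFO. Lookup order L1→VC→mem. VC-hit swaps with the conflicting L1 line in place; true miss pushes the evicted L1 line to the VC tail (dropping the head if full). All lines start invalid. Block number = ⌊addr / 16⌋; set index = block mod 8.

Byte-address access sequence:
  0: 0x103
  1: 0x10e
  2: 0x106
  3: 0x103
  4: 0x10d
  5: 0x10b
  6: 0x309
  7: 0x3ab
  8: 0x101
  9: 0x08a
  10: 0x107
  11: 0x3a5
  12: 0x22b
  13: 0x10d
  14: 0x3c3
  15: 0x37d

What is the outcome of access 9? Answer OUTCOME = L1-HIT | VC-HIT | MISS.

OUTCOME = MISS

  [0] addr=0x103 blk=16 s=0: MISS | VC []
  [1] addr=0x10e blk=16 s=0: L1-HIT | VC []
  [2] addr=0x106 blk=16 s=0: L1-HIT | VC []
  [3] addr=0x103 blk=16 s=0: L1-HIT | VC []
  [4] addr=0x10d blk=16 s=0: L1-HIT | VC []
  [5] addr=0x10b blk=16 s=0: L1-HIT | VC []
  [6] addr=0x309 blk=48 s=0: MISS | VC [16]
  [7] addr=0x3ab blk=58 s=2: MISS | VC [16]
  [8] addr=0x101 blk=16 s=0: VC-HIT | VC [48]
  [9] addr=0x8a blk=8 s=0: MISS | VC [48, 16]
  [10] addr=0x107 blk=16 s=0: VC-HIT | VC [48, 8]
  [11] addr=0x3a5 blk=58 s=2: L1-HIT | VC [48, 8]
  [12] addr=0x22b blk=34 s=2: MISS | VC [48, 8, 58]
  [13] addr=0x10d blk=16 s=0: L1-HIT | VC [48, 8, 58]
  [14] addr=0x3c3 blk=60 s=4: MISS | VC [48, 8, 58]
  [15] addr=0x37d blk=55 s=7: MISS | VC [48, 8, 58]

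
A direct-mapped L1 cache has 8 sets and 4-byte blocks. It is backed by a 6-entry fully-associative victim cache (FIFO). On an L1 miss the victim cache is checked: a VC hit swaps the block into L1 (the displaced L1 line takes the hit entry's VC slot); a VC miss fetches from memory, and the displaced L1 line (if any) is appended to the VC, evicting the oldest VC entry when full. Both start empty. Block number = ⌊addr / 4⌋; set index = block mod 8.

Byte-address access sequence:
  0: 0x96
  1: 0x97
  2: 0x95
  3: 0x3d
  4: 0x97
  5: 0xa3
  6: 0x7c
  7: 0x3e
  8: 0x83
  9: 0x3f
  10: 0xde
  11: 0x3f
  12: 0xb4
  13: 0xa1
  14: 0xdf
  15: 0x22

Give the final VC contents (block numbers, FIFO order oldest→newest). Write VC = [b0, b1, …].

VC = [31, 32, 15, 37, 40]

  [0] addr=0x96 blk=37 s=5: MISS | VC []
  [1] addr=0x97 blk=37 s=5: L1-HIT | VC []
  [2] addr=0x95 blk=37 s=5: L1-HIT | VC []
  [3] addr=0x3d blk=15 s=7: MISS | VC []
  [4] addr=0x97 blk=37 s=5: L1-HIT | VC []
  [5] addr=0xa3 blk=40 s=0: MISS | VC []
  [6] addr=0x7c blk=31 s=7: MISS | VC [15]
  [7] addr=0x3e blk=15 s=7: VC-HIT | VC [31]
  [8] addr=0x83 blk=32 s=0: MISS | VC [31, 40]
  [9] addr=0x3f blk=15 s=7: L1-HIT | VC [31, 40]
  [10] addr=0xde blk=55 s=7: MISS | VC [31, 40, 15]
  [11] addr=0x3f blk=15 s=7: VC-HIT | VC [31, 40, 55]
  [12] addr=0xb4 blk=45 s=5: MISS | VC [31, 40, 55, 37]
  [13] addr=0xa1 blk=40 s=0: VC-HIT | VC [31, 32, 55, 37]
  [14] addr=0xdf blk=55 s=7: VC-HIT | VC [31, 32, 15, 37]
  [15] addr=0x22 blk=8 s=0: MISS | VC [31, 32, 15, 37, 40]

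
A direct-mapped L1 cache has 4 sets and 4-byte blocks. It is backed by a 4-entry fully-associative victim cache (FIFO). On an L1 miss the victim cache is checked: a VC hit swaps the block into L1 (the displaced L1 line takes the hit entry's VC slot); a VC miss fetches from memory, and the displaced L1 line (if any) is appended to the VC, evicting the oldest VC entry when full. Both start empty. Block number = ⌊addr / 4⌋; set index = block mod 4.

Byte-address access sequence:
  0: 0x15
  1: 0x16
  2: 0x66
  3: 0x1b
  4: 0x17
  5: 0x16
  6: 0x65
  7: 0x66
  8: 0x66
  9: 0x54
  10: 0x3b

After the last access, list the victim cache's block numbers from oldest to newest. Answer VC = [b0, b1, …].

VC = [5, 25, 6]

#0 0x15→b5/s1 MISS; vc=[]
#1 0x16→b5/s1 L1-HIT; vc=[]
#2 0x66→b25/s1 MISS; vc=[5]
#3 0x1b→b6/s2 MISS; vc=[5]
#4 0x17→b5/s1 VC-HIT; vc=[25]
#5 0x16→b5/s1 L1-HIT; vc=[25]
#6 0x65→b25/s1 VC-HIT; vc=[5]
#7 0x66→b25/s1 L1-HIT; vc=[5]
#8 0x66→b25/s1 L1-HIT; vc=[5]
#9 0x54→b21/s1 MISS; vc=[5,25]
#10 0x3b→b14/s2 MISS; vc=[5,25,6]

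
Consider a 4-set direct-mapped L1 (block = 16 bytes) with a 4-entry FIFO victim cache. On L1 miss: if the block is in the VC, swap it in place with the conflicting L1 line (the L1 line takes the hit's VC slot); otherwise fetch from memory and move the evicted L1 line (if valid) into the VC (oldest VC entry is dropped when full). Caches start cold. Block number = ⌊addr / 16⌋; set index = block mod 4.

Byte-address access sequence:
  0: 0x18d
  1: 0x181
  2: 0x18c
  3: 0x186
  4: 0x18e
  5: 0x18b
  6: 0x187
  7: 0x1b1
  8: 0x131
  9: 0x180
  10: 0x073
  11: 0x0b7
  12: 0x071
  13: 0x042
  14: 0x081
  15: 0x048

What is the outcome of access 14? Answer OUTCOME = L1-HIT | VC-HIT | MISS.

#0 0x18d→b24/s0 MISS; vc=[]
#1 0x181→b24/s0 L1-HIT; vc=[]
#2 0x18c→b24/s0 L1-HIT; vc=[]
#3 0x186→b24/s0 L1-HIT; vc=[]
#4 0x18e→b24/s0 L1-HIT; vc=[]
#5 0x18b→b24/s0 L1-HIT; vc=[]
#6 0x187→b24/s0 L1-HIT; vc=[]
#7 0x1b1→b27/s3 MISS; vc=[]
#8 0x131→b19/s3 MISS; vc=[27]
#9 0x180→b24/s0 L1-HIT; vc=[27]
#10 0x73→b7/s3 MISS; vc=[27,19]
#11 0xb7→b11/s3 MISS; vc=[27,19,7]
#12 0x71→b7/s3 VC-HIT; vc=[27,19,11]
#13 0x42→b4/s0 MISS; vc=[27,19,11,24]
#14 0x81→b8/s0 MISS; vc=[19,11,24,4]
#15 0x48→b4/s0 VC-HIT; vc=[19,11,24,8]

OUTCOME = MISS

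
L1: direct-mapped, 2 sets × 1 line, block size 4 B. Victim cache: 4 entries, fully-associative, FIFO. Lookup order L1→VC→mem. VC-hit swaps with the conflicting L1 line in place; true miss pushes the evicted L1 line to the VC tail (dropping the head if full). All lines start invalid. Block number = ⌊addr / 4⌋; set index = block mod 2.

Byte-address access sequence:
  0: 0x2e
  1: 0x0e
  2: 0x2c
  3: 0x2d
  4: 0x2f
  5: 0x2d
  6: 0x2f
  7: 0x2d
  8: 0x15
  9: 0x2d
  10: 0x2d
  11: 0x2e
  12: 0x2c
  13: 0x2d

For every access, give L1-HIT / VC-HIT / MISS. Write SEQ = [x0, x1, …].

SEQ = [MISS, MISS, VC-HIT, L1-HIT, L1-HIT, L1-HIT, L1-HIT, L1-HIT, MISS, VC-HIT, L1-HIT, L1-HIT, L1-HIT, L1-HIT]

  [0] addr=0x2e blk=11 s=1: MISS | VC []
  [1] addr=0xe blk=3 s=1: MISS | VC [11]
  [2] addr=0x2c blk=11 s=1: VC-HIT | VC [3]
  [3] addr=0x2d blk=11 s=1: L1-HIT | VC [3]
  [4] addr=0x2f blk=11 s=1: L1-HIT | VC [3]
  [5] addr=0x2d blk=11 s=1: L1-HIT | VC [3]
  [6] addr=0x2f blk=11 s=1: L1-HIT | VC [3]
  [7] addr=0x2d blk=11 s=1: L1-HIT | VC [3]
  [8] addr=0x15 blk=5 s=1: MISS | VC [3, 11]
  [9] addr=0x2d blk=11 s=1: VC-HIT | VC [3, 5]
  [10] addr=0x2d blk=11 s=1: L1-HIT | VC [3, 5]
  [11] addr=0x2e blk=11 s=1: L1-HIT | VC [3, 5]
  [12] addr=0x2c blk=11 s=1: L1-HIT | VC [3, 5]
  [13] addr=0x2d blk=11 s=1: L1-HIT | VC [3, 5]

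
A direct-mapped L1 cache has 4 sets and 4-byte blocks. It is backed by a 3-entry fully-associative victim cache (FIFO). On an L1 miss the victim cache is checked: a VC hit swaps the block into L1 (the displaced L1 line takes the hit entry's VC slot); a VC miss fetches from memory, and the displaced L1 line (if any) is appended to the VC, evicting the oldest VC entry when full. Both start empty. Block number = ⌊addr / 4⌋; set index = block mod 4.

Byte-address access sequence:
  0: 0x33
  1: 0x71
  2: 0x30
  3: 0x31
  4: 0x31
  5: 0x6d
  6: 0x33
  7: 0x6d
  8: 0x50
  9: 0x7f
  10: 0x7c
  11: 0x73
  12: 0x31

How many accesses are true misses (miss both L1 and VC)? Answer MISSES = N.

#0 0x33→b12/s0 MISS; vc=[]
#1 0x71→b28/s0 MISS; vc=[12]
#2 0x30→b12/s0 VC-HIT; vc=[28]
#3 0x31→b12/s0 L1-HIT; vc=[28]
#4 0x31→b12/s0 L1-HIT; vc=[28]
#5 0x6d→b27/s3 MISS; vc=[28]
#6 0x33→b12/s0 L1-HIT; vc=[28]
#7 0x6d→b27/s3 L1-HIT; vc=[28]
#8 0x50→b20/s0 MISS; vc=[28,12]
#9 0x7f→b31/s3 MISS; vc=[28,12,27]
#10 0x7c→b31/s3 L1-HIT; vc=[28,12,27]
#11 0x73→b28/s0 VC-HIT; vc=[20,12,27]
#12 0x31→b12/s0 VC-HIT; vc=[20,28,27]

MISSES = 5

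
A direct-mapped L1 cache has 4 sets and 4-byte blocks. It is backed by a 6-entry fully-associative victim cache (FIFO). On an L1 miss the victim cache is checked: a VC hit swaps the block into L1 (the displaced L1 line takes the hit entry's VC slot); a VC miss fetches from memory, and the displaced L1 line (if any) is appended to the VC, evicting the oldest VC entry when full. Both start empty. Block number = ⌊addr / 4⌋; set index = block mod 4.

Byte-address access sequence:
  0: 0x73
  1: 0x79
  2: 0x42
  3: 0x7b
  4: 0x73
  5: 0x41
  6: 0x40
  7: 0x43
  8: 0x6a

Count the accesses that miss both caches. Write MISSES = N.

0: 0x73 (blk 28, set 0) → MISS  vc=[]
1: 0x79 (blk 30, set 2) → MISS  vc=[]
2: 0x42 (blk 16, set 0) → MISS  vc=[28]
3: 0x7b (blk 30, set 2) → L1-HIT  vc=[28]
4: 0x73 (blk 28, set 0) → VC-HIT  vc=[16]
5: 0x41 (blk 16, set 0) → VC-HIT  vc=[28]
6: 0x40 (blk 16, set 0) → L1-HIT  vc=[28]
7: 0x43 (blk 16, set 0) → L1-HIT  vc=[28]
8: 0x6a (blk 26, set 2) → MISS  vc=[28, 30]

MISSES = 4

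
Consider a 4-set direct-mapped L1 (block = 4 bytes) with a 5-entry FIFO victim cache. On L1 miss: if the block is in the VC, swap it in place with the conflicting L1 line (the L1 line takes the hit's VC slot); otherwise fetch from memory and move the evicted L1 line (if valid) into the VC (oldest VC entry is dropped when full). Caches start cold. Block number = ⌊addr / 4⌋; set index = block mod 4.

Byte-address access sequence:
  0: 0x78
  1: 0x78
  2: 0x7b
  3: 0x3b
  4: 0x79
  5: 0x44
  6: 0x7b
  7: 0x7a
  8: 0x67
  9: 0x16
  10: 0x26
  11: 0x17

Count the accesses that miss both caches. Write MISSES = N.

MISSES = 6

#0 0x78→b30/s2 MISS; vc=[]
#1 0x78→b30/s2 L1-HIT; vc=[]
#2 0x7b→b30/s2 L1-HIT; vc=[]
#3 0x3b→b14/s2 MISS; vc=[30]
#4 0x79→b30/s2 VC-HIT; vc=[14]
#5 0x44→b17/s1 MISS; vc=[14]
#6 0x7b→b30/s2 L1-HIT; vc=[14]
#7 0x7a→b30/s2 L1-HIT; vc=[14]
#8 0x67→b25/s1 MISS; vc=[14,17]
#9 0x16→b5/s1 MISS; vc=[14,17,25]
#10 0x26→b9/s1 MISS; vc=[14,17,25,5]
#11 0x17→b5/s1 VC-HIT; vc=[14,17,25,9]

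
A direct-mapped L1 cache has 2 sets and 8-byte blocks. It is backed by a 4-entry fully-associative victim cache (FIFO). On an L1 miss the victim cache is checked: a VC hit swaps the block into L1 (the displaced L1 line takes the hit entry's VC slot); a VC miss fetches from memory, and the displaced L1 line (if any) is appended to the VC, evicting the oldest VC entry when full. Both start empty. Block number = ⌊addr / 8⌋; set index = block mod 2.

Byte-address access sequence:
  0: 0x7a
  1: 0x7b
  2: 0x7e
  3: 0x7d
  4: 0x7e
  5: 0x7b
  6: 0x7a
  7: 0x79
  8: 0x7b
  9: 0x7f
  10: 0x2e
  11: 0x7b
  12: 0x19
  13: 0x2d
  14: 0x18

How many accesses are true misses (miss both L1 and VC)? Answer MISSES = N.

0: 0x7a (blk 15, set 1) → MISS  vc=[]
1: 0x7b (blk 15, set 1) → L1-HIT  vc=[]
2: 0x7e (blk 15, set 1) → L1-HIT  vc=[]
3: 0x7d (blk 15, set 1) → L1-HIT  vc=[]
4: 0x7e (blk 15, set 1) → L1-HIT  vc=[]
5: 0x7b (blk 15, set 1) → L1-HIT  vc=[]
6: 0x7a (blk 15, set 1) → L1-HIT  vc=[]
7: 0x79 (blk 15, set 1) → L1-HIT  vc=[]
8: 0x7b (blk 15, set 1) → L1-HIT  vc=[]
9: 0x7f (blk 15, set 1) → L1-HIT  vc=[]
10: 0x2e (blk 5, set 1) → MISS  vc=[15]
11: 0x7b (blk 15, set 1) → VC-HIT  vc=[5]
12: 0x19 (blk 3, set 1) → MISS  vc=[5, 15]
13: 0x2d (blk 5, set 1) → VC-HIT  vc=[3, 15]
14: 0x18 (blk 3, set 1) → VC-HIT  vc=[5, 15]

MISSES = 3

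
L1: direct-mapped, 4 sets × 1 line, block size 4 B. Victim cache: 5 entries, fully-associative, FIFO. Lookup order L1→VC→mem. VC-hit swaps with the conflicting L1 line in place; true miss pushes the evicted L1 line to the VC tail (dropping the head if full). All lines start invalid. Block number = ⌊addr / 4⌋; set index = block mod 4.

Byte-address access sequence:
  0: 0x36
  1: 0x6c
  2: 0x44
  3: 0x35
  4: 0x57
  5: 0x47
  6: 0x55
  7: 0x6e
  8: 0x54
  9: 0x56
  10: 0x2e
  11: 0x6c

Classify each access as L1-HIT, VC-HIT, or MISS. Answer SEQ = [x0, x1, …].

SEQ = [MISS, MISS, MISS, VC-HIT, MISS, VC-HIT, VC-HIT, L1-HIT, L1-HIT, L1-HIT, MISS, VC-HIT]

0: 0x36 (blk 13, set 1) → MISS  vc=[]
1: 0x6c (blk 27, set 3) → MISS  vc=[]
2: 0x44 (blk 17, set 1) → MISS  vc=[13]
3: 0x35 (blk 13, set 1) → VC-HIT  vc=[17]
4: 0x57 (blk 21, set 1) → MISS  vc=[17, 13]
5: 0x47 (blk 17, set 1) → VC-HIT  vc=[21, 13]
6: 0x55 (blk 21, set 1) → VC-HIT  vc=[17, 13]
7: 0x6e (blk 27, set 3) → L1-HIT  vc=[17, 13]
8: 0x54 (blk 21, set 1) → L1-HIT  vc=[17, 13]
9: 0x56 (blk 21, set 1) → L1-HIT  vc=[17, 13]
10: 0x2e (blk 11, set 3) → MISS  vc=[17, 13, 27]
11: 0x6c (blk 27, set 3) → VC-HIT  vc=[17, 13, 11]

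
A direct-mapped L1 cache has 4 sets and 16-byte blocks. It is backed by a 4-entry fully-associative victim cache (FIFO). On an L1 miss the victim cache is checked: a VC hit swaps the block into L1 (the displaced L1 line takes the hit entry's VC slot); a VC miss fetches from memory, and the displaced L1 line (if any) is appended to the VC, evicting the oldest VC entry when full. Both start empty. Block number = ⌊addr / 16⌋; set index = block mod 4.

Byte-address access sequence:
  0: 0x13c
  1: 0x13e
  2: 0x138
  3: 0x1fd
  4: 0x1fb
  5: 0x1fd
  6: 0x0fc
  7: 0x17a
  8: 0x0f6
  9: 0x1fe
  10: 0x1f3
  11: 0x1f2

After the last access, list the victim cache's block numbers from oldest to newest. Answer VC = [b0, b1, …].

0: 0x13c (blk 19, set 3) → MISS  vc=[]
1: 0x13e (blk 19, set 3) → L1-HIT  vc=[]
2: 0x138 (blk 19, set 3) → L1-HIT  vc=[]
3: 0x1fd (blk 31, set 3) → MISS  vc=[19]
4: 0x1fb (blk 31, set 3) → L1-HIT  vc=[19]
5: 0x1fd (blk 31, set 3) → L1-HIT  vc=[19]
6: 0xfc (blk 15, set 3) → MISS  vc=[19, 31]
7: 0x17a (blk 23, set 3) → MISS  vc=[19, 31, 15]
8: 0xf6 (blk 15, set 3) → VC-HIT  vc=[19, 31, 23]
9: 0x1fe (blk 31, set 3) → VC-HIT  vc=[19, 15, 23]
10: 0x1f3 (blk 31, set 3) → L1-HIT  vc=[19, 15, 23]
11: 0x1f2 (blk 31, set 3) → L1-HIT  vc=[19, 15, 23]

VC = [19, 15, 23]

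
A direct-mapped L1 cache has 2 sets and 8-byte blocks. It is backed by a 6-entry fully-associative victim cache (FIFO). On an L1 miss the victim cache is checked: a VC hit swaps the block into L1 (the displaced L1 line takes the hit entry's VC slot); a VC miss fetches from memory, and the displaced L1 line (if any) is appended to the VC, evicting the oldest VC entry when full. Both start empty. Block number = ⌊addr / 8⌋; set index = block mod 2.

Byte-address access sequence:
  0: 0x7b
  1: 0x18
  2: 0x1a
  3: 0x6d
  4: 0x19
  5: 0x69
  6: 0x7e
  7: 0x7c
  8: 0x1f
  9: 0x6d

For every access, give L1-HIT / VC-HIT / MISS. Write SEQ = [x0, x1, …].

SEQ = [MISS, MISS, L1-HIT, MISS, VC-HIT, VC-HIT, VC-HIT, L1-HIT, VC-HIT, VC-HIT]

0: 0x7b (blk 15, set 1) → MISS  vc=[]
1: 0x18 (blk 3, set 1) → MISS  vc=[15]
2: 0x1a (blk 3, set 1) → L1-HIT  vc=[15]
3: 0x6d (blk 13, set 1) → MISS  vc=[15, 3]
4: 0x19 (blk 3, set 1) → VC-HIT  vc=[15, 13]
5: 0x69 (blk 13, set 1) → VC-HIT  vc=[15, 3]
6: 0x7e (blk 15, set 1) → VC-HIT  vc=[13, 3]
7: 0x7c (blk 15, set 1) → L1-HIT  vc=[13, 3]
8: 0x1f (blk 3, set 1) → VC-HIT  vc=[13, 15]
9: 0x6d (blk 13, set 1) → VC-HIT  vc=[3, 15]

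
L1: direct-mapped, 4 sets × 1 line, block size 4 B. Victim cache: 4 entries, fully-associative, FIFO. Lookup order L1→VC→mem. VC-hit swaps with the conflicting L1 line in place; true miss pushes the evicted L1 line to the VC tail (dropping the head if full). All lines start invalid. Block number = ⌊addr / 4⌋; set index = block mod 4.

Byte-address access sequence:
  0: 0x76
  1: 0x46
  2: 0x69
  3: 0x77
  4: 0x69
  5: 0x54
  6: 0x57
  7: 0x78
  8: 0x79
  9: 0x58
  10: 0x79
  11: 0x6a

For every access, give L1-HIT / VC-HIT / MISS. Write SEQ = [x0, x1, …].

SEQ = [MISS, MISS, MISS, VC-HIT, L1-HIT, MISS, L1-HIT, MISS, L1-HIT, MISS, VC-HIT, VC-HIT]

#0 0x76→b29/s1 MISS; vc=[]
#1 0x46→b17/s1 MISS; vc=[29]
#2 0x69→b26/s2 MISS; vc=[29]
#3 0x77→b29/s1 VC-HIT; vc=[17]
#4 0x69→b26/s2 L1-HIT; vc=[17]
#5 0x54→b21/s1 MISS; vc=[17,29]
#6 0x57→b21/s1 L1-HIT; vc=[17,29]
#7 0x78→b30/s2 MISS; vc=[17,29,26]
#8 0x79→b30/s2 L1-HIT; vc=[17,29,26]
#9 0x58→b22/s2 MISS; vc=[17,29,26,30]
#10 0x79→b30/s2 VC-HIT; vc=[17,29,26,22]
#11 0x6a→b26/s2 VC-HIT; vc=[17,29,30,22]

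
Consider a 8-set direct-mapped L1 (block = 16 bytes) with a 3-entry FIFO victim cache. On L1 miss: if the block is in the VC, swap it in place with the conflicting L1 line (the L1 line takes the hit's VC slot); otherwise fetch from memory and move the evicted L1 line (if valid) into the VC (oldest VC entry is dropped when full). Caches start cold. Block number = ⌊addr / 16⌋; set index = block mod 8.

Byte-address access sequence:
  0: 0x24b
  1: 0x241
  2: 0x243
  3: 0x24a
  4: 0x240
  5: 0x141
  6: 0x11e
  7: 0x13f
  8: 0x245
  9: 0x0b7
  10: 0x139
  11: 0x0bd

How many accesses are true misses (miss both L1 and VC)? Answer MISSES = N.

#0 0x24b→b36/s4 MISS; vc=[]
#1 0x241→b36/s4 L1-HIT; vc=[]
#2 0x243→b36/s4 L1-HIT; vc=[]
#3 0x24a→b36/s4 L1-HIT; vc=[]
#4 0x240→b36/s4 L1-HIT; vc=[]
#5 0x141→b20/s4 MISS; vc=[36]
#6 0x11e→b17/s1 MISS; vc=[36]
#7 0x13f→b19/s3 MISS; vc=[36]
#8 0x245→b36/s4 VC-HIT; vc=[20]
#9 0xb7→b11/s3 MISS; vc=[20,19]
#10 0x139→b19/s3 VC-HIT; vc=[20,11]
#11 0xbd→b11/s3 VC-HIT; vc=[20,19]

MISSES = 5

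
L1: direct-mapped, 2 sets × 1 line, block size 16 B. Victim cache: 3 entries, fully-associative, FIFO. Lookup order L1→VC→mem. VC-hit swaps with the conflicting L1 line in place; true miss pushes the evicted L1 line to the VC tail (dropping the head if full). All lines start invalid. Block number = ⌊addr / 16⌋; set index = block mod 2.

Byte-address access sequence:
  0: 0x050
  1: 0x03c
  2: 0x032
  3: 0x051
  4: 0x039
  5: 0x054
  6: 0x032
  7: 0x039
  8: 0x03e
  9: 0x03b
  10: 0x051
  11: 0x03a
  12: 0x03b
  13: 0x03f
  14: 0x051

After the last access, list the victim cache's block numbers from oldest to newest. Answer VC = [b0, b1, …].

VC = [3]

#0 0x50→b5/s1 MISS; vc=[]
#1 0x3c→b3/s1 MISS; vc=[5]
#2 0x32→b3/s1 L1-HIT; vc=[5]
#3 0x51→b5/s1 VC-HIT; vc=[3]
#4 0x39→b3/s1 VC-HIT; vc=[5]
#5 0x54→b5/s1 VC-HIT; vc=[3]
#6 0x32→b3/s1 VC-HIT; vc=[5]
#7 0x39→b3/s1 L1-HIT; vc=[5]
#8 0x3e→b3/s1 L1-HIT; vc=[5]
#9 0x3b→b3/s1 L1-HIT; vc=[5]
#10 0x51→b5/s1 VC-HIT; vc=[3]
#11 0x3a→b3/s1 VC-HIT; vc=[5]
#12 0x3b→b3/s1 L1-HIT; vc=[5]
#13 0x3f→b3/s1 L1-HIT; vc=[5]
#14 0x51→b5/s1 VC-HIT; vc=[3]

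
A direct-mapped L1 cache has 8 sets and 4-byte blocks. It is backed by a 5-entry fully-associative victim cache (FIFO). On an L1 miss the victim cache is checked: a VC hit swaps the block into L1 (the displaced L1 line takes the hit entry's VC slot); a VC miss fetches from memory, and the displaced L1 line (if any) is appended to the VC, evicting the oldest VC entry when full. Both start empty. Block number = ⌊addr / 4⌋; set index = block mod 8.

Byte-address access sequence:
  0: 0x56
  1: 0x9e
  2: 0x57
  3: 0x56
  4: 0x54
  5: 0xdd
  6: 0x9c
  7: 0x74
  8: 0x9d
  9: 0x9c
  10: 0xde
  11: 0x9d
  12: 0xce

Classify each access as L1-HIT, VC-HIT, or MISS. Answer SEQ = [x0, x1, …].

SEQ = [MISS, MISS, L1-HIT, L1-HIT, L1-HIT, MISS, VC-HIT, MISS, L1-HIT, L1-HIT, VC-HIT, VC-HIT, MISS]

  [0] addr=0x56 blk=21 s=5: MISS | VC []
  [1] addr=0x9e blk=39 s=7: MISS | VC []
  [2] addr=0x57 blk=21 s=5: L1-HIT | VC []
  [3] addr=0x56 blk=21 s=5: L1-HIT | VC []
  [4] addr=0x54 blk=21 s=5: L1-HIT | VC []
  [5] addr=0xdd blk=55 s=7: MISS | VC [39]
  [6] addr=0x9c blk=39 s=7: VC-HIT | VC [55]
  [7] addr=0x74 blk=29 s=5: MISS | VC [55, 21]
  [8] addr=0x9d blk=39 s=7: L1-HIT | VC [55, 21]
  [9] addr=0x9c blk=39 s=7: L1-HIT | VC [55, 21]
  [10] addr=0xde blk=55 s=7: VC-HIT | VC [39, 21]
  [11] addr=0x9d blk=39 s=7: VC-HIT | VC [55, 21]
  [12] addr=0xce blk=51 s=3: MISS | VC [55, 21]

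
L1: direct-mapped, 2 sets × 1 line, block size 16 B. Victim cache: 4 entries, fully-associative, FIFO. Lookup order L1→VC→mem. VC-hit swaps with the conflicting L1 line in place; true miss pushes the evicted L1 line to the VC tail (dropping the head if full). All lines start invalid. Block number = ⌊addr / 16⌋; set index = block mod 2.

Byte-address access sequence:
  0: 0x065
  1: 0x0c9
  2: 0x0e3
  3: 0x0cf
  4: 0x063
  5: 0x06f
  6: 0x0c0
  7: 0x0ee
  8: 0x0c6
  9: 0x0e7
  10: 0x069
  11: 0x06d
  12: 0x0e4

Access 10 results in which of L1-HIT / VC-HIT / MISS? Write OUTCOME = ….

OUTCOME = VC-HIT

  [0] addr=0x65 blk=6 s=0: MISS | VC []
  [1] addr=0xc9 blk=12 s=0: MISS | VC [6]
  [2] addr=0xe3 blk=14 s=0: MISS | VC [6, 12]
  [3] addr=0xcf blk=12 s=0: VC-HIT | VC [6, 14]
  [4] addr=0x63 blk=6 s=0: VC-HIT | VC [12, 14]
  [5] addr=0x6f blk=6 s=0: L1-HIT | VC [12, 14]
  [6] addr=0xc0 blk=12 s=0: VC-HIT | VC [6, 14]
  [7] addr=0xee blk=14 s=0: VC-HIT | VC [6, 12]
  [8] addr=0xc6 blk=12 s=0: VC-HIT | VC [6, 14]
  [9] addr=0xe7 blk=14 s=0: VC-HIT | VC [6, 12]
  [10] addr=0x69 blk=6 s=0: VC-HIT | VC [14, 12]
  [11] addr=0x6d blk=6 s=0: L1-HIT | VC [14, 12]
  [12] addr=0xe4 blk=14 s=0: VC-HIT | VC [6, 12]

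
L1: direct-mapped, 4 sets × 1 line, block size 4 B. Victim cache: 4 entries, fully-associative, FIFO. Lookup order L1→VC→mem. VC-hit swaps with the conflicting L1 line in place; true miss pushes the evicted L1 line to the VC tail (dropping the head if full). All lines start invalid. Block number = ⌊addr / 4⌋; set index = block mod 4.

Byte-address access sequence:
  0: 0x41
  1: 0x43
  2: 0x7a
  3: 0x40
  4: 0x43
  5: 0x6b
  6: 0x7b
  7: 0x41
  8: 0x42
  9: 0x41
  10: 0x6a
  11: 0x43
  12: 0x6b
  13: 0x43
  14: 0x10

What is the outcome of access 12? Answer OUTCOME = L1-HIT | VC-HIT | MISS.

OUTCOME = L1-HIT

0: 0x41 (blk 16, set 0) → MISS  vc=[]
1: 0x43 (blk 16, set 0) → L1-HIT  vc=[]
2: 0x7a (blk 30, set 2) → MISS  vc=[]
3: 0x40 (blk 16, set 0) → L1-HIT  vc=[]
4: 0x43 (blk 16, set 0) → L1-HIT  vc=[]
5: 0x6b (blk 26, set 2) → MISS  vc=[30]
6: 0x7b (blk 30, set 2) → VC-HIT  vc=[26]
7: 0x41 (blk 16, set 0) → L1-HIT  vc=[26]
8: 0x42 (blk 16, set 0) → L1-HIT  vc=[26]
9: 0x41 (blk 16, set 0) → L1-HIT  vc=[26]
10: 0x6a (blk 26, set 2) → VC-HIT  vc=[30]
11: 0x43 (blk 16, set 0) → L1-HIT  vc=[30]
12: 0x6b (blk 26, set 2) → L1-HIT  vc=[30]
13: 0x43 (blk 16, set 0) → L1-HIT  vc=[30]
14: 0x10 (blk 4, set 0) → MISS  vc=[30, 16]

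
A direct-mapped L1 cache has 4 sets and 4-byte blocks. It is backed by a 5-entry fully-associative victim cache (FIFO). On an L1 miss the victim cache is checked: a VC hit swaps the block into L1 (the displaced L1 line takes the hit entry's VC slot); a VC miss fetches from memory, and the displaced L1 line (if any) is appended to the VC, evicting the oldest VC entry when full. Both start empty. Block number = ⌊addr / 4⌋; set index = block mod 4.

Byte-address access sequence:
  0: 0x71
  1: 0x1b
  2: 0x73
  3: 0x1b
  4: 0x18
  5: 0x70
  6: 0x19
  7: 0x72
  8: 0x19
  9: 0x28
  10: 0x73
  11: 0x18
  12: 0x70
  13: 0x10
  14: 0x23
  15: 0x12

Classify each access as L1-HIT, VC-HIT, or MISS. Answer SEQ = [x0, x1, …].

#0 0x71→b28/s0 MISS; vc=[]
#1 0x1b→b6/s2 MISS; vc=[]
#2 0x73→b28/s0 L1-HIT; vc=[]
#3 0x1b→b6/s2 L1-HIT; vc=[]
#4 0x18→b6/s2 L1-HIT; vc=[]
#5 0x70→b28/s0 L1-HIT; vc=[]
#6 0x19→b6/s2 L1-HIT; vc=[]
#7 0x72→b28/s0 L1-HIT; vc=[]
#8 0x19→b6/s2 L1-HIT; vc=[]
#9 0x28→b10/s2 MISS; vc=[6]
#10 0x73→b28/s0 L1-HIT; vc=[6]
#11 0x18→b6/s2 VC-HIT; vc=[10]
#12 0x70→b28/s0 L1-HIT; vc=[10]
#13 0x10→b4/s0 MISS; vc=[10,28]
#14 0x23→b8/s0 MISS; vc=[10,28,4]
#15 0x12→b4/s0 VC-HIT; vc=[10,28,8]

SEQ = [MISS, MISS, L1-HIT, L1-HIT, L1-HIT, L1-HIT, L1-HIT, L1-HIT, L1-HIT, MISS, L1-HIT, VC-HIT, L1-HIT, MISS, MISS, VC-HIT]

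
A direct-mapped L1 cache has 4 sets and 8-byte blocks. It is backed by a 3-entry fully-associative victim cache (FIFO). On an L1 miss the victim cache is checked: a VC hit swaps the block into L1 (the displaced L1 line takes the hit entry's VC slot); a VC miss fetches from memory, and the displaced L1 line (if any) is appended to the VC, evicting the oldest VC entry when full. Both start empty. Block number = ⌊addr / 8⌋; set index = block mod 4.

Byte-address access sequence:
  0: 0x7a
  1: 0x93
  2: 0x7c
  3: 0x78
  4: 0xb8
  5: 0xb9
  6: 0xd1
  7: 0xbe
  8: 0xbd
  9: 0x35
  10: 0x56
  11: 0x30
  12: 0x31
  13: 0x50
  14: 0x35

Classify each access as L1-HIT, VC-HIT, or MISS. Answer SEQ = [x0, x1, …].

SEQ = [MISS, MISS, L1-HIT, L1-HIT, MISS, L1-HIT, MISS, L1-HIT, L1-HIT, MISS, MISS, VC-HIT, L1-HIT, VC-HIT, VC-HIT]

0: 0x7a (blk 15, set 3) → MISS  vc=[]
1: 0x93 (blk 18, set 2) → MISS  vc=[]
2: 0x7c (blk 15, set 3) → L1-HIT  vc=[]
3: 0x78 (blk 15, set 3) → L1-HIT  vc=[]
4: 0xb8 (blk 23, set 3) → MISS  vc=[15]
5: 0xb9 (blk 23, set 3) → L1-HIT  vc=[15]
6: 0xd1 (blk 26, set 2) → MISS  vc=[15, 18]
7: 0xbe (blk 23, set 3) → L1-HIT  vc=[15, 18]
8: 0xbd (blk 23, set 3) → L1-HIT  vc=[15, 18]
9: 0x35 (blk 6, set 2) → MISS  vc=[15, 18, 26]
10: 0x56 (blk 10, set 2) → MISS  vc=[18, 26, 6]
11: 0x30 (blk 6, set 2) → VC-HIT  vc=[18, 26, 10]
12: 0x31 (blk 6, set 2) → L1-HIT  vc=[18, 26, 10]
13: 0x50 (blk 10, set 2) → VC-HIT  vc=[18, 26, 6]
14: 0x35 (blk 6, set 2) → VC-HIT  vc=[18, 26, 10]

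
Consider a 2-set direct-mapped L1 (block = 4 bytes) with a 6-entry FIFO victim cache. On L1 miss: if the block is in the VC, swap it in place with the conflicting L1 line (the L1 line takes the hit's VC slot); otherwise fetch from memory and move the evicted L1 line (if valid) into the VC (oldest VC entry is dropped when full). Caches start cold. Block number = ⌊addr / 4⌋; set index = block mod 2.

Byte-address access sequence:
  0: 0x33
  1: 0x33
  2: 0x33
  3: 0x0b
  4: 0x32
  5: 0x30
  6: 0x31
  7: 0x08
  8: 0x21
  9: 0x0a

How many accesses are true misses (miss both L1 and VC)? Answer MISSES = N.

MISSES = 3

#0 0x33→b12/s0 MISS; vc=[]
#1 0x33→b12/s0 L1-HIT; vc=[]
#2 0x33→b12/s0 L1-HIT; vc=[]
#3 0xb→b2/s0 MISS; vc=[12]
#4 0x32→b12/s0 VC-HIT; vc=[2]
#5 0x30→b12/s0 L1-HIT; vc=[2]
#6 0x31→b12/s0 L1-HIT; vc=[2]
#7 0x8→b2/s0 VC-HIT; vc=[12]
#8 0x21→b8/s0 MISS; vc=[12,2]
#9 0xa→b2/s0 VC-HIT; vc=[12,8]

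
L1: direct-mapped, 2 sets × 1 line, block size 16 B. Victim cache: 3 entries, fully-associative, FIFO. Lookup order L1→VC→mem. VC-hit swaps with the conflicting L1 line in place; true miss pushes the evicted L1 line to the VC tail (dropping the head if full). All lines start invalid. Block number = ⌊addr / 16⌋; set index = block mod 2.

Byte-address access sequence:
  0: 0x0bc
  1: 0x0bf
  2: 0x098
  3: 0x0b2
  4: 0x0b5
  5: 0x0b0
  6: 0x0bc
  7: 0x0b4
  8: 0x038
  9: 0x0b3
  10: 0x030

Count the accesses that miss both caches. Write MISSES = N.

MISSES = 3

  [0] addr=0xbc blk=11 s=1: MISS | VC []
  [1] addr=0xbf blk=11 s=1: L1-HIT | VC []
  [2] addr=0x98 blk=9 s=1: MISS | VC [11]
  [3] addr=0xb2 blk=11 s=1: VC-HIT | VC [9]
  [4] addr=0xb5 blk=11 s=1: L1-HIT | VC [9]
  [5] addr=0xb0 blk=11 s=1: L1-HIT | VC [9]
  [6] addr=0xbc blk=11 s=1: L1-HIT | VC [9]
  [7] addr=0xb4 blk=11 s=1: L1-HIT | VC [9]
  [8] addr=0x38 blk=3 s=1: MISS | VC [9, 11]
  [9] addr=0xb3 blk=11 s=1: VC-HIT | VC [9, 3]
  [10] addr=0x30 blk=3 s=1: VC-HIT | VC [9, 11]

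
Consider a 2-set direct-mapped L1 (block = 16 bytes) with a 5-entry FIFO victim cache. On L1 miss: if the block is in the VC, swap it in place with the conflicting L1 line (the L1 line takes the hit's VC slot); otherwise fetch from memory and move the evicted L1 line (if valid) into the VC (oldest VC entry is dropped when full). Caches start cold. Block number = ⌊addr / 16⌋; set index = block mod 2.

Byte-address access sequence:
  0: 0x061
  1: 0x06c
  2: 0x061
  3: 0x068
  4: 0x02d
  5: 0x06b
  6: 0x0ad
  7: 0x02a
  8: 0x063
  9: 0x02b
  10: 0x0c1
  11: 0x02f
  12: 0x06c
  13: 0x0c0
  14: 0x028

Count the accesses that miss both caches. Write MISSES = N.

#0 0x61→b6/s0 MISS; vc=[]
#1 0x6c→b6/s0 L1-HIT; vc=[]
#2 0x61→b6/s0 L1-HIT; vc=[]
#3 0x68→b6/s0 L1-HIT; vc=[]
#4 0x2d→b2/s0 MISS; vc=[6]
#5 0x6b→b6/s0 VC-HIT; vc=[2]
#6 0xad→b10/s0 MISS; vc=[2,6]
#7 0x2a→b2/s0 VC-HIT; vc=[10,6]
#8 0x63→b6/s0 VC-HIT; vc=[10,2]
#9 0x2b→b2/s0 VC-HIT; vc=[10,6]
#10 0xc1→b12/s0 MISS; vc=[10,6,2]
#11 0x2f→b2/s0 VC-HIT; vc=[10,6,12]
#12 0x6c→b6/s0 VC-HIT; vc=[10,2,12]
#13 0xc0→b12/s0 VC-HIT; vc=[10,2,6]
#14 0x28→b2/s0 VC-HIT; vc=[10,12,6]

MISSES = 4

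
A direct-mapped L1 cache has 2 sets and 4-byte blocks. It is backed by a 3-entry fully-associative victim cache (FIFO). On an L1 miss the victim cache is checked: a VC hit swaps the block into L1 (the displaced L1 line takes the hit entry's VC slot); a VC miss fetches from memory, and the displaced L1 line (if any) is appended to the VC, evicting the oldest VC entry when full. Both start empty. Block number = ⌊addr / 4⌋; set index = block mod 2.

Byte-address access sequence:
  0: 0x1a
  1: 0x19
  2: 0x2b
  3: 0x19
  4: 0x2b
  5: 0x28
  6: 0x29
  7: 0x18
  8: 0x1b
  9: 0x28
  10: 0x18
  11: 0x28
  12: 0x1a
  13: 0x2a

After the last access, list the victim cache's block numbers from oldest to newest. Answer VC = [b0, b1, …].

  [0] addr=0x1a blk=6 s=0: MISS | VC []
  [1] addr=0x19 blk=6 s=0: L1-HIT | VC []
  [2] addr=0x2b blk=10 s=0: MISS | VC [6]
  [3] addr=0x19 blk=6 s=0: VC-HIT | VC [10]
  [4] addr=0x2b blk=10 s=0: VC-HIT | VC [6]
  [5] addr=0x28 blk=10 s=0: L1-HIT | VC [6]
  [6] addr=0x29 blk=10 s=0: L1-HIT | VC [6]
  [7] addr=0x18 blk=6 s=0: VC-HIT | VC [10]
  [8] addr=0x1b blk=6 s=0: L1-HIT | VC [10]
  [9] addr=0x28 blk=10 s=0: VC-HIT | VC [6]
  [10] addr=0x18 blk=6 s=0: VC-HIT | VC [10]
  [11] addr=0x28 blk=10 s=0: VC-HIT | VC [6]
  [12] addr=0x1a blk=6 s=0: VC-HIT | VC [10]
  [13] addr=0x2a blk=10 s=0: VC-HIT | VC [6]

VC = [6]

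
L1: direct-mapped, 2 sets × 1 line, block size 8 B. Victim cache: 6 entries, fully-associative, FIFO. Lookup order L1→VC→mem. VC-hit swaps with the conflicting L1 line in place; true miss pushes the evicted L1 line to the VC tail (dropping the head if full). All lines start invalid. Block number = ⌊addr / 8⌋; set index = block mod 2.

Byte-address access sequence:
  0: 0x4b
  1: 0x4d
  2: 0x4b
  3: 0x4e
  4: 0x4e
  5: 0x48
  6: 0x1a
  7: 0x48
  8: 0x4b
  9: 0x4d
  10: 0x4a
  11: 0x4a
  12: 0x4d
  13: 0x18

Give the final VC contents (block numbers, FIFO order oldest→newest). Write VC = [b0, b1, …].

  [0] addr=0x4b blk=9 s=1: MISS | VC []
  [1] addr=0x4d blk=9 s=1: L1-HIT | VC []
  [2] addr=0x4b blk=9 s=1: L1-HIT | VC []
  [3] addr=0x4e blk=9 s=1: L1-HIT | VC []
  [4] addr=0x4e blk=9 s=1: L1-HIT | VC []
  [5] addr=0x48 blk=9 s=1: L1-HIT | VC []
  [6] addr=0x1a blk=3 s=1: MISS | VC [9]
  [7] addr=0x48 blk=9 s=1: VC-HIT | VC [3]
  [8] addr=0x4b blk=9 s=1: L1-HIT | VC [3]
  [9] addr=0x4d blk=9 s=1: L1-HIT | VC [3]
  [10] addr=0x4a blk=9 s=1: L1-HIT | VC [3]
  [11] addr=0x4a blk=9 s=1: L1-HIT | VC [3]
  [12] addr=0x4d blk=9 s=1: L1-HIT | VC [3]
  [13] addr=0x18 blk=3 s=1: VC-HIT | VC [9]

VC = [9]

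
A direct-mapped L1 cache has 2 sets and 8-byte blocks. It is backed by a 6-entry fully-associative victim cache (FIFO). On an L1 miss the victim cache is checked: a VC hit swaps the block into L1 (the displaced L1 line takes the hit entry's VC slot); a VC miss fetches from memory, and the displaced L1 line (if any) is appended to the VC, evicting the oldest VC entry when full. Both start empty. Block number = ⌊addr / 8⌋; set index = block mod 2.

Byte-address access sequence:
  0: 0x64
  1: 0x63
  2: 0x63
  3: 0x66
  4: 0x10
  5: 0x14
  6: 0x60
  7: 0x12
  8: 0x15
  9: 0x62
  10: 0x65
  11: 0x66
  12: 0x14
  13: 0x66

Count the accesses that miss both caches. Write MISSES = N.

MISSES = 2

0: 0x64 (blk 12, set 0) → MISS  vc=[]
1: 0x63 (blk 12, set 0) → L1-HIT  vc=[]
2: 0x63 (blk 12, set 0) → L1-HIT  vc=[]
3: 0x66 (blk 12, set 0) → L1-HIT  vc=[]
4: 0x10 (blk 2, set 0) → MISS  vc=[12]
5: 0x14 (blk 2, set 0) → L1-HIT  vc=[12]
6: 0x60 (blk 12, set 0) → VC-HIT  vc=[2]
7: 0x12 (blk 2, set 0) → VC-HIT  vc=[12]
8: 0x15 (blk 2, set 0) → L1-HIT  vc=[12]
9: 0x62 (blk 12, set 0) → VC-HIT  vc=[2]
10: 0x65 (blk 12, set 0) → L1-HIT  vc=[2]
11: 0x66 (blk 12, set 0) → L1-HIT  vc=[2]
12: 0x14 (blk 2, set 0) → VC-HIT  vc=[12]
13: 0x66 (blk 12, set 0) → VC-HIT  vc=[2]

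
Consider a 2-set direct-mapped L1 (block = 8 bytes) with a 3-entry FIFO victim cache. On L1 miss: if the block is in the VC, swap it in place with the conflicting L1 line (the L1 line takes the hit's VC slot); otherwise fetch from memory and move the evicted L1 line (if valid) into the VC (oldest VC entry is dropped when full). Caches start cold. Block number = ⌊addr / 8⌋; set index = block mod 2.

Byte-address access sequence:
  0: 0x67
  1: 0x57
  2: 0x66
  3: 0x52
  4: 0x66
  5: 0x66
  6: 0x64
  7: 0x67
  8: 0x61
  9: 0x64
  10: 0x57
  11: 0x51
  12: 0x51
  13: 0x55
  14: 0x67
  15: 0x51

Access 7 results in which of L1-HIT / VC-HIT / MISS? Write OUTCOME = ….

#0 0x67→b12/s0 MISS; vc=[]
#1 0x57→b10/s0 MISS; vc=[12]
#2 0x66→b12/s0 VC-HIT; vc=[10]
#3 0x52→b10/s0 VC-HIT; vc=[12]
#4 0x66→b12/s0 VC-HIT; vc=[10]
#5 0x66→b12/s0 L1-HIT; vc=[10]
#6 0x64→b12/s0 L1-HIT; vc=[10]
#7 0x67→b12/s0 L1-HIT; vc=[10]
#8 0x61→b12/s0 L1-HIT; vc=[10]
#9 0x64→b12/s0 L1-HIT; vc=[10]
#10 0x57→b10/s0 VC-HIT; vc=[12]
#11 0x51→b10/s0 L1-HIT; vc=[12]
#12 0x51→b10/s0 L1-HIT; vc=[12]
#13 0x55→b10/s0 L1-HIT; vc=[12]
#14 0x67→b12/s0 VC-HIT; vc=[10]
#15 0x51→b10/s0 VC-HIT; vc=[12]

OUTCOME = L1-HIT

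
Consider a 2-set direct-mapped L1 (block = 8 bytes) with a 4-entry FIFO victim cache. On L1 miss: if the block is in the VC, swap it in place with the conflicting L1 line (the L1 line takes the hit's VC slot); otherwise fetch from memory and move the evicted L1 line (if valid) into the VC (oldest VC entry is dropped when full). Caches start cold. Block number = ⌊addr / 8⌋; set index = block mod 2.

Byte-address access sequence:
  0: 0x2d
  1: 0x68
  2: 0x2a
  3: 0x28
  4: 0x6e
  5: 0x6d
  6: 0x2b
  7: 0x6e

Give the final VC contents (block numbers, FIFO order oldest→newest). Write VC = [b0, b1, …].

VC = [5]

0: 0x2d (blk 5, set 1) → MISS  vc=[]
1: 0x68 (blk 13, set 1) → MISS  vc=[5]
2: 0x2a (blk 5, set 1) → VC-HIT  vc=[13]
3: 0x28 (blk 5, set 1) → L1-HIT  vc=[13]
4: 0x6e (blk 13, set 1) → VC-HIT  vc=[5]
5: 0x6d (blk 13, set 1) → L1-HIT  vc=[5]
6: 0x2b (blk 5, set 1) → VC-HIT  vc=[13]
7: 0x6e (blk 13, set 1) → VC-HIT  vc=[5]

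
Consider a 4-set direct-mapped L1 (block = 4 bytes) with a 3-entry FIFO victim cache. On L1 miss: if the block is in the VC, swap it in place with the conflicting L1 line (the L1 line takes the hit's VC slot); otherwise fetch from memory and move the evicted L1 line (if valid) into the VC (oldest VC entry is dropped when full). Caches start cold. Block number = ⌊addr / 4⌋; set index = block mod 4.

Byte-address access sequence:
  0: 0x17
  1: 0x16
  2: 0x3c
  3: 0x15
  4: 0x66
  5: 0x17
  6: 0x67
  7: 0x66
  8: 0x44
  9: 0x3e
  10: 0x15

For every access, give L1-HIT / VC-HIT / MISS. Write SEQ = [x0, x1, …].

#0 0x17→b5/s1 MISS; vc=[]
#1 0x16→b5/s1 L1-HIT; vc=[]
#2 0x3c→b15/s3 MISS; vc=[]
#3 0x15→b5/s1 L1-HIT; vc=[]
#4 0x66→b25/s1 MISS; vc=[5]
#5 0x17→b5/s1 VC-HIT; vc=[25]
#6 0x67→b25/s1 VC-HIT; vc=[5]
#7 0x66→b25/s1 L1-HIT; vc=[5]
#8 0x44→b17/s1 MISS; vc=[5,25]
#9 0x3e→b15/s3 L1-HIT; vc=[5,25]
#10 0x15→b5/s1 VC-HIT; vc=[17,25]

SEQ = [MISS, L1-HIT, MISS, L1-HIT, MISS, VC-HIT, VC-HIT, L1-HIT, MISS, L1-HIT, VC-HIT]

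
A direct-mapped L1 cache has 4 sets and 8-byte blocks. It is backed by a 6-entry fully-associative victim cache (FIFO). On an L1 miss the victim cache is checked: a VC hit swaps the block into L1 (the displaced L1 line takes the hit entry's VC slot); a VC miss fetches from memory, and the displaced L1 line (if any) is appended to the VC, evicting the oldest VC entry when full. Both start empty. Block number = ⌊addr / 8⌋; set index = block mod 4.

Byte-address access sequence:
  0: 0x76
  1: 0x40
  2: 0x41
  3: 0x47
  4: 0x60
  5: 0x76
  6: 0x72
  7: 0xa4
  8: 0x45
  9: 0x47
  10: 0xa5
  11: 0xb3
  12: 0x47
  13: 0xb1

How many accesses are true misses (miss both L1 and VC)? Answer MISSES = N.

#0 0x76→b14/s2 MISS; vc=[]
#1 0x40→b8/s0 MISS; vc=[]
#2 0x41→b8/s0 L1-HIT; vc=[]
#3 0x47→b8/s0 L1-HIT; vc=[]
#4 0x60→b12/s0 MISS; vc=[8]
#5 0x76→b14/s2 L1-HIT; vc=[8]
#6 0x72→b14/s2 L1-HIT; vc=[8]
#7 0xa4→b20/s0 MISS; vc=[8,12]
#8 0x45→b8/s0 VC-HIT; vc=[20,12]
#9 0x47→b8/s0 L1-HIT; vc=[20,12]
#10 0xa5→b20/s0 VC-HIT; vc=[8,12]
#11 0xb3→b22/s2 MISS; vc=[8,12,14]
#12 0x47→b8/s0 VC-HIT; vc=[20,12,14]
#13 0xb1→b22/s2 L1-HIT; vc=[20,12,14]

MISSES = 5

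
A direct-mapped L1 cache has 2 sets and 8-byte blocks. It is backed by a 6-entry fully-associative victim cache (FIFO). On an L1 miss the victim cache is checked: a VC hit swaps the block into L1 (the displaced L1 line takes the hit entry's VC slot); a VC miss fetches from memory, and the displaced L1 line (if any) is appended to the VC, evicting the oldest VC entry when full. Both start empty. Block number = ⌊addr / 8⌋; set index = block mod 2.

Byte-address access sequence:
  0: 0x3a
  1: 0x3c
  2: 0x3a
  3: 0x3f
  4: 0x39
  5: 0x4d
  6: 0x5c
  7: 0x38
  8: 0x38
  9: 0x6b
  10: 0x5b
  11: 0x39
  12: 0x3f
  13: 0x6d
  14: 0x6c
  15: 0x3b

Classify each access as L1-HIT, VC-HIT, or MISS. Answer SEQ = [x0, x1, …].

0: 0x3a (blk 7, set 1) → MISS  vc=[]
1: 0x3c (blk 7, set 1) → L1-HIT  vc=[]
2: 0x3a (blk 7, set 1) → L1-HIT  vc=[]
3: 0x3f (blk 7, set 1) → L1-HIT  vc=[]
4: 0x39 (blk 7, set 1) → L1-HIT  vc=[]
5: 0x4d (blk 9, set 1) → MISS  vc=[7]
6: 0x5c (blk 11, set 1) → MISS  vc=[7, 9]
7: 0x38 (blk 7, set 1) → VC-HIT  vc=[11, 9]
8: 0x38 (blk 7, set 1) → L1-HIT  vc=[11, 9]
9: 0x6b (blk 13, set 1) → MISS  vc=[11, 9, 7]
10: 0x5b (blk 11, set 1) → VC-HIT  vc=[13, 9, 7]
11: 0x39 (blk 7, set 1) → VC-HIT  vc=[13, 9, 11]
12: 0x3f (blk 7, set 1) → L1-HIT  vc=[13, 9, 11]
13: 0x6d (blk 13, set 1) → VC-HIT  vc=[7, 9, 11]
14: 0x6c (blk 13, set 1) → L1-HIT  vc=[7, 9, 11]
15: 0x3b (blk 7, set 1) → VC-HIT  vc=[13, 9, 11]

SEQ = [MISS, L1-HIT, L1-HIT, L1-HIT, L1-HIT, MISS, MISS, VC-HIT, L1-HIT, MISS, VC-HIT, VC-HIT, L1-HIT, VC-HIT, L1-HIT, VC-HIT]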